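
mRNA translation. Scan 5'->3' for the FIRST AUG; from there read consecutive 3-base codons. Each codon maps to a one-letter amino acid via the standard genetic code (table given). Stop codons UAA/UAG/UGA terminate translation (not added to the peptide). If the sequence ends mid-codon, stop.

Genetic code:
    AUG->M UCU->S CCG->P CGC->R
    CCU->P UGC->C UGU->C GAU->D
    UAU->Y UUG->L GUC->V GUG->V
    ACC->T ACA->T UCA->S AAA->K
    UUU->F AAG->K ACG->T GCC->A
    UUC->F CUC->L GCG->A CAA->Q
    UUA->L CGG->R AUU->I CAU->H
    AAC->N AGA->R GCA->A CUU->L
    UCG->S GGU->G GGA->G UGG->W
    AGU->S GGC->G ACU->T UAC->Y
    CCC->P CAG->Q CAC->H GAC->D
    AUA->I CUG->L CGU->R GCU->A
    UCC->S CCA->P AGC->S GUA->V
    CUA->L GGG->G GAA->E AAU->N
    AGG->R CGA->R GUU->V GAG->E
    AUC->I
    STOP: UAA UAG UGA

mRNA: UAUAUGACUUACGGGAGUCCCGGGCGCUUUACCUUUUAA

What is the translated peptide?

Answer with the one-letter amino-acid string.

start AUG at pos 3
pos 3: AUG -> M; peptide=M
pos 6: ACU -> T; peptide=MT
pos 9: UAC -> Y; peptide=MTY
pos 12: GGG -> G; peptide=MTYG
pos 15: AGU -> S; peptide=MTYGS
pos 18: CCC -> P; peptide=MTYGSP
pos 21: GGG -> G; peptide=MTYGSPG
pos 24: CGC -> R; peptide=MTYGSPGR
pos 27: UUU -> F; peptide=MTYGSPGRF
pos 30: ACC -> T; peptide=MTYGSPGRFT
pos 33: UUU -> F; peptide=MTYGSPGRFTF
pos 36: UAA -> STOP

Answer: MTYGSPGRFTF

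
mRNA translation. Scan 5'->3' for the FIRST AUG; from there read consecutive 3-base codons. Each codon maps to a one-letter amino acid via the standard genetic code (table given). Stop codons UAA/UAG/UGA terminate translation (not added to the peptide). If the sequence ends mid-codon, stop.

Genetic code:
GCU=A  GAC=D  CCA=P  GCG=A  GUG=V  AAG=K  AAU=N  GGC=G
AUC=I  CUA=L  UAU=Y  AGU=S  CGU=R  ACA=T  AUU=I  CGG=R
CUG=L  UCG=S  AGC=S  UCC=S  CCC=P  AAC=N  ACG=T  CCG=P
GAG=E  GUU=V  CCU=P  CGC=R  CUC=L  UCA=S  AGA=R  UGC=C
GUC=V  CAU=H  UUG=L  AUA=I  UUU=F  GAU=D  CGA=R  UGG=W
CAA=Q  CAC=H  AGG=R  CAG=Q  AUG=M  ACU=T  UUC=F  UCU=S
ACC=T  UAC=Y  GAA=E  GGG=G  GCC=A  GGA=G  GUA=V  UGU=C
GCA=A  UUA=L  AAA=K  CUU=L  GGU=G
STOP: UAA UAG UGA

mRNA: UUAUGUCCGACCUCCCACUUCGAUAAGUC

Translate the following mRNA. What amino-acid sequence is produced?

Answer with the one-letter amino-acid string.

start AUG at pos 2
pos 2: AUG -> M; peptide=M
pos 5: UCC -> S; peptide=MS
pos 8: GAC -> D; peptide=MSD
pos 11: CUC -> L; peptide=MSDL
pos 14: CCA -> P; peptide=MSDLP
pos 17: CUU -> L; peptide=MSDLPL
pos 20: CGA -> R; peptide=MSDLPLR
pos 23: UAA -> STOP

Answer: MSDLPLR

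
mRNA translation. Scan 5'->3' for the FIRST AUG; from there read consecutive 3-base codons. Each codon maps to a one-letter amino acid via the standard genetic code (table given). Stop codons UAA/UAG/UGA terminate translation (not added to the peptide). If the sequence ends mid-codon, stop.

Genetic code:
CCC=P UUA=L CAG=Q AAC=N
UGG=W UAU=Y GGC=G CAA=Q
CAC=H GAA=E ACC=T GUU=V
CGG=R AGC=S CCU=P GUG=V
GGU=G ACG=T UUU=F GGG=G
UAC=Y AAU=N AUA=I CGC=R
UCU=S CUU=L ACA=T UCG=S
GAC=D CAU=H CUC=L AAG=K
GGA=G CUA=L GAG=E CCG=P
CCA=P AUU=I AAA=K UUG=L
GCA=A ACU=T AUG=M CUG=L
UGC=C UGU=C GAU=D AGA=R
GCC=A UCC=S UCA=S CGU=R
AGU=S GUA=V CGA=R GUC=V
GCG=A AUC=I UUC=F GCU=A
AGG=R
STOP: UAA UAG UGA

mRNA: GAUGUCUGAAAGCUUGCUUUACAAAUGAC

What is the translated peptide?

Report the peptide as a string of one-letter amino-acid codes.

start AUG at pos 1
pos 1: AUG -> M; peptide=M
pos 4: UCU -> S; peptide=MS
pos 7: GAA -> E; peptide=MSE
pos 10: AGC -> S; peptide=MSES
pos 13: UUG -> L; peptide=MSESL
pos 16: CUU -> L; peptide=MSESLL
pos 19: UAC -> Y; peptide=MSESLLY
pos 22: AAA -> K; peptide=MSESLLYK
pos 25: UGA -> STOP

Answer: MSESLLYK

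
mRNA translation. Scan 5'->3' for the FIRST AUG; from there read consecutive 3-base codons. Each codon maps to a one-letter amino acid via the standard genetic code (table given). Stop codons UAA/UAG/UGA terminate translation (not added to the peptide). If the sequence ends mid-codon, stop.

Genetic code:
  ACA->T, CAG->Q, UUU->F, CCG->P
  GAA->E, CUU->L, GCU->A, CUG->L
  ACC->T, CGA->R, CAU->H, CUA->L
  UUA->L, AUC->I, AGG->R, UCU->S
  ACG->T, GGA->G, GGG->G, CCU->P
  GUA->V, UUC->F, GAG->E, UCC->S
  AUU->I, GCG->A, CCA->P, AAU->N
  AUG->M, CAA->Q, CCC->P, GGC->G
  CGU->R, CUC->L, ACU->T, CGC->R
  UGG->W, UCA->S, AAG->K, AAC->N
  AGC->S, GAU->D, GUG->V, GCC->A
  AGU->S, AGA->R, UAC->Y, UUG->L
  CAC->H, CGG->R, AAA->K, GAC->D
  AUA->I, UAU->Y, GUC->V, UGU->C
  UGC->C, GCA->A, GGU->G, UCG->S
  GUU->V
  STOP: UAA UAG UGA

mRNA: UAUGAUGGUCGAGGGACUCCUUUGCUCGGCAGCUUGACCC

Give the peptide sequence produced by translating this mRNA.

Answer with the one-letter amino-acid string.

start AUG at pos 1
pos 1: AUG -> M; peptide=M
pos 4: AUG -> M; peptide=MM
pos 7: GUC -> V; peptide=MMV
pos 10: GAG -> E; peptide=MMVE
pos 13: GGA -> G; peptide=MMVEG
pos 16: CUC -> L; peptide=MMVEGL
pos 19: CUU -> L; peptide=MMVEGLL
pos 22: UGC -> C; peptide=MMVEGLLC
pos 25: UCG -> S; peptide=MMVEGLLCS
pos 28: GCA -> A; peptide=MMVEGLLCSA
pos 31: GCU -> A; peptide=MMVEGLLCSAA
pos 34: UGA -> STOP

Answer: MMVEGLLCSAA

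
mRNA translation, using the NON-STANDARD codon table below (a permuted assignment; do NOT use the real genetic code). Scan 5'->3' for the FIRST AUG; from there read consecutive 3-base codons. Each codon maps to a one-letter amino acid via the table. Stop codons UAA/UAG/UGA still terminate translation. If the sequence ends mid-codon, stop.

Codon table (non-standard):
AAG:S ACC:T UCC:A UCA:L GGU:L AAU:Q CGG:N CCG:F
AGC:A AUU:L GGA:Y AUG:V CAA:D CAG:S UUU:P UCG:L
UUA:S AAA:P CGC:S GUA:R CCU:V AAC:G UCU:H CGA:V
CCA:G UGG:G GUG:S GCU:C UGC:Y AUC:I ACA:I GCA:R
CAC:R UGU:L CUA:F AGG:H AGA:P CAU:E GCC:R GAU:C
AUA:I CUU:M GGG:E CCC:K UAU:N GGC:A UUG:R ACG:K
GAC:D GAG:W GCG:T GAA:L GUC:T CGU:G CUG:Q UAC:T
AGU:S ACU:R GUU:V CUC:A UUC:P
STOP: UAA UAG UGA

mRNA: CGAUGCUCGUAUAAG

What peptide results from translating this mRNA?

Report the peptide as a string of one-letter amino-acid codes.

Answer: VAR

Derivation:
start AUG at pos 2
pos 2: AUG -> V; peptide=V
pos 5: CUC -> A; peptide=VA
pos 8: GUA -> R; peptide=VAR
pos 11: UAA -> STOP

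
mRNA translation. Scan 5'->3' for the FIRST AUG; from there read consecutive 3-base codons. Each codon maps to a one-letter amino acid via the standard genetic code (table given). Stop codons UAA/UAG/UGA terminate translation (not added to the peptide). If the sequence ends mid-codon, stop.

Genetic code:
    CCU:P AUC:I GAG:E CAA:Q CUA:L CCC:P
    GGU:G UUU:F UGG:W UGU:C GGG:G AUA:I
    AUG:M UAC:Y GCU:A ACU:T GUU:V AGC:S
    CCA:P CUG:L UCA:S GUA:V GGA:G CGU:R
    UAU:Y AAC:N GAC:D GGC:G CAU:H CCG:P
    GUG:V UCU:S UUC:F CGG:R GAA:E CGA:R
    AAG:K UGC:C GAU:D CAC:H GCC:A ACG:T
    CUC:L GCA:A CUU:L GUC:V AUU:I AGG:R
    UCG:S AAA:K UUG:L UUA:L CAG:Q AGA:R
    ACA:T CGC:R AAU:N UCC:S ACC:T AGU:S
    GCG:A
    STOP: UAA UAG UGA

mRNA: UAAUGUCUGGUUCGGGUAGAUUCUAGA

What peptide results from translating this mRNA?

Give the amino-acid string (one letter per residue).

start AUG at pos 2
pos 2: AUG -> M; peptide=M
pos 5: UCU -> S; peptide=MS
pos 8: GGU -> G; peptide=MSG
pos 11: UCG -> S; peptide=MSGS
pos 14: GGU -> G; peptide=MSGSG
pos 17: AGA -> R; peptide=MSGSGR
pos 20: UUC -> F; peptide=MSGSGRF
pos 23: UAG -> STOP

Answer: MSGSGRF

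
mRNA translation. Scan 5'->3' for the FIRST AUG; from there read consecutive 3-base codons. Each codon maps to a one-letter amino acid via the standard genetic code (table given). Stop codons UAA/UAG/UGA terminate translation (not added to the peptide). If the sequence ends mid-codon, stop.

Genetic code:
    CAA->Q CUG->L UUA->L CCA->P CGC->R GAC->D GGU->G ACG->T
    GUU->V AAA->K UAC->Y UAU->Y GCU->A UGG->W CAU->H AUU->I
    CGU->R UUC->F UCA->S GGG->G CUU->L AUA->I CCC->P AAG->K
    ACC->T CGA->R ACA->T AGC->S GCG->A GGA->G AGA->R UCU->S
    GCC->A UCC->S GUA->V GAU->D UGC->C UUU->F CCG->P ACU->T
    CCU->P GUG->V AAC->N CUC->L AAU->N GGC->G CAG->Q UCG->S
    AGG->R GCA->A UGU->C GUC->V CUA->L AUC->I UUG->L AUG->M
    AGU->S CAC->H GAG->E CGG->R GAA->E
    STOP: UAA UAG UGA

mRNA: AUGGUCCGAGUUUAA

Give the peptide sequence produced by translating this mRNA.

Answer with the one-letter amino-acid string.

Answer: MVRV

Derivation:
start AUG at pos 0
pos 0: AUG -> M; peptide=M
pos 3: GUC -> V; peptide=MV
pos 6: CGA -> R; peptide=MVR
pos 9: GUU -> V; peptide=MVRV
pos 12: UAA -> STOP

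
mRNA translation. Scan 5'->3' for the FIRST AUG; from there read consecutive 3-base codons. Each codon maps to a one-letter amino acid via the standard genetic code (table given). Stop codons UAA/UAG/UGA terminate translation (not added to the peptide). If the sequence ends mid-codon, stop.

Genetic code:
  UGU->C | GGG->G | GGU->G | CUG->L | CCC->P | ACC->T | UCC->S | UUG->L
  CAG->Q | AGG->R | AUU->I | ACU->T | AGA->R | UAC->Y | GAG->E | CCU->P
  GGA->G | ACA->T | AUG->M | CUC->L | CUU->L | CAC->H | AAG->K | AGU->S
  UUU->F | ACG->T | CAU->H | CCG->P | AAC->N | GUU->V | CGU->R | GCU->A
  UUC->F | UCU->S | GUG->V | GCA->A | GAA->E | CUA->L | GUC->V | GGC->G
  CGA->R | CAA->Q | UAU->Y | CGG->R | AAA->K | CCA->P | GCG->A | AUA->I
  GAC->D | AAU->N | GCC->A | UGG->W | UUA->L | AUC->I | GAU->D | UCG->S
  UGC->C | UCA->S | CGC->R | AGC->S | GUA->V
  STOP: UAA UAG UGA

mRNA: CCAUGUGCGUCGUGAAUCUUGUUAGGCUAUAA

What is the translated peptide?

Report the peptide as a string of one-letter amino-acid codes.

Answer: MCVVNLVRL

Derivation:
start AUG at pos 2
pos 2: AUG -> M; peptide=M
pos 5: UGC -> C; peptide=MC
pos 8: GUC -> V; peptide=MCV
pos 11: GUG -> V; peptide=MCVV
pos 14: AAU -> N; peptide=MCVVN
pos 17: CUU -> L; peptide=MCVVNL
pos 20: GUU -> V; peptide=MCVVNLV
pos 23: AGG -> R; peptide=MCVVNLVR
pos 26: CUA -> L; peptide=MCVVNLVRL
pos 29: UAA -> STOP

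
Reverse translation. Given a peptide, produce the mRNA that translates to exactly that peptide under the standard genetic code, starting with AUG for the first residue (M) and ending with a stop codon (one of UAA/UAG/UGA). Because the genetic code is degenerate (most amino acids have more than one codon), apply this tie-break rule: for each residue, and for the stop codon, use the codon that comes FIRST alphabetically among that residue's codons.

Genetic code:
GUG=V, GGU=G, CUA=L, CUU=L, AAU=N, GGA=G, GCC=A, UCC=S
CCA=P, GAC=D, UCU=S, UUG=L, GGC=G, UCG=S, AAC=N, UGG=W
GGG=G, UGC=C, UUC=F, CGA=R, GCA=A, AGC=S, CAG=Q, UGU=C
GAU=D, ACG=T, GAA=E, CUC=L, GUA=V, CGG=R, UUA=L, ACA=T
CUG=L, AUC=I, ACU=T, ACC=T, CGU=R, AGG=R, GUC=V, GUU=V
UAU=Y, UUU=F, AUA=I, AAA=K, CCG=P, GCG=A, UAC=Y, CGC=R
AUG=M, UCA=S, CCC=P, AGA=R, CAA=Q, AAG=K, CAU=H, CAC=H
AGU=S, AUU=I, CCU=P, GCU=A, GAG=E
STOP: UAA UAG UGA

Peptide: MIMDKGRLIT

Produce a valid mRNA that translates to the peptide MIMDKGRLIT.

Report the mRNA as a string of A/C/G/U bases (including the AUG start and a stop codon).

residue 1: M -> AUG (start codon)
residue 2: I codons sorted = AUA,AUC,AUU -> pick first = AUA
residue 3: M -> AUG (only codon)
residue 4: D codons sorted = GAC,GAU -> pick first = GAC
residue 5: K codons sorted = AAA,AAG -> pick first = AAA
residue 6: G codons sorted = GGA,GGC,GGG,GGU -> pick first = GGA
residue 7: R codons sorted = AGA,AGG,CGA,CGC,CGG,CGU -> pick first = AGA
residue 8: L codons sorted = CUA,CUC,CUG,CUU,UUA,UUG -> pick first = CUA
residue 9: I codons sorted = AUA,AUC,AUU -> pick first = AUA
residue 10: T codons sorted = ACA,ACC,ACG,ACU -> pick first = ACA
terminator: stop codons sorted = UAA,UAG,UGA -> pick first = UAA

Answer: mRNA: AUGAUAAUGGACAAAGGAAGACUAAUAACAUAA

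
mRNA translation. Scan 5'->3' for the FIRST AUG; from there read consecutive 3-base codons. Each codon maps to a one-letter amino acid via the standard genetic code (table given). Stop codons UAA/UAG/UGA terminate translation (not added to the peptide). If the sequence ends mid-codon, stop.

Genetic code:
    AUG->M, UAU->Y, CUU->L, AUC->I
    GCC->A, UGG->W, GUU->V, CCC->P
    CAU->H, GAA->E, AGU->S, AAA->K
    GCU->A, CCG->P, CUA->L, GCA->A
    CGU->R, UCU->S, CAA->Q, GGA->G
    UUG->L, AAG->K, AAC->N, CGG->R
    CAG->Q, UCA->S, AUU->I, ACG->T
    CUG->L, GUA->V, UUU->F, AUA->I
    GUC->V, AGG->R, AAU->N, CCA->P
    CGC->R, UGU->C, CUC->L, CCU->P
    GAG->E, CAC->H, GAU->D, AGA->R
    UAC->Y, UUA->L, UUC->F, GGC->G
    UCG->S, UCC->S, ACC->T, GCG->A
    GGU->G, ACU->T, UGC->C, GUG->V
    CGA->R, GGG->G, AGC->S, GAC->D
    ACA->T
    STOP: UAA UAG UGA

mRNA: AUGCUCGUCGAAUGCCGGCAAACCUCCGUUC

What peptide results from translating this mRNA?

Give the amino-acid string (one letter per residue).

start AUG at pos 0
pos 0: AUG -> M; peptide=M
pos 3: CUC -> L; peptide=ML
pos 6: GUC -> V; peptide=MLV
pos 9: GAA -> E; peptide=MLVE
pos 12: UGC -> C; peptide=MLVEC
pos 15: CGG -> R; peptide=MLVECR
pos 18: CAA -> Q; peptide=MLVECRQ
pos 21: ACC -> T; peptide=MLVECRQT
pos 24: UCC -> S; peptide=MLVECRQTS
pos 27: GUU -> V; peptide=MLVECRQTSV
pos 30: only 1 nt remain (<3), stop (end of mRNA)

Answer: MLVECRQTSV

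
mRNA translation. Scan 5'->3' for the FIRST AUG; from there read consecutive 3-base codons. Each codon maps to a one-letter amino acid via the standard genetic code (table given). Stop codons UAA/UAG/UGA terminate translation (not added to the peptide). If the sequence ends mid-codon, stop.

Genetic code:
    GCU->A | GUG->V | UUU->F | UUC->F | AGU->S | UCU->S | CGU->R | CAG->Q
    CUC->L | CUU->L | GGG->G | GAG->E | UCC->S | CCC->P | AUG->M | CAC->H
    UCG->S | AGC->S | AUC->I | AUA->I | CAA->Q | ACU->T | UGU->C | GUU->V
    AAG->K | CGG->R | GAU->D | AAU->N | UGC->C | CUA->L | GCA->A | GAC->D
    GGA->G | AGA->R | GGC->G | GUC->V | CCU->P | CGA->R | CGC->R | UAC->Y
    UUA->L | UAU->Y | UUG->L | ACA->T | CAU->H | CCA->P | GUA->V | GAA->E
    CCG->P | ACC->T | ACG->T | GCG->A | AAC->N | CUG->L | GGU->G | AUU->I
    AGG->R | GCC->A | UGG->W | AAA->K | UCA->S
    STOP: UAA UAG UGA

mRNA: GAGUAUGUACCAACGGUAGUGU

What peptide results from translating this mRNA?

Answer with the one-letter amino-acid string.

Answer: MYQR

Derivation:
start AUG at pos 4
pos 4: AUG -> M; peptide=M
pos 7: UAC -> Y; peptide=MY
pos 10: CAA -> Q; peptide=MYQ
pos 13: CGG -> R; peptide=MYQR
pos 16: UAG -> STOP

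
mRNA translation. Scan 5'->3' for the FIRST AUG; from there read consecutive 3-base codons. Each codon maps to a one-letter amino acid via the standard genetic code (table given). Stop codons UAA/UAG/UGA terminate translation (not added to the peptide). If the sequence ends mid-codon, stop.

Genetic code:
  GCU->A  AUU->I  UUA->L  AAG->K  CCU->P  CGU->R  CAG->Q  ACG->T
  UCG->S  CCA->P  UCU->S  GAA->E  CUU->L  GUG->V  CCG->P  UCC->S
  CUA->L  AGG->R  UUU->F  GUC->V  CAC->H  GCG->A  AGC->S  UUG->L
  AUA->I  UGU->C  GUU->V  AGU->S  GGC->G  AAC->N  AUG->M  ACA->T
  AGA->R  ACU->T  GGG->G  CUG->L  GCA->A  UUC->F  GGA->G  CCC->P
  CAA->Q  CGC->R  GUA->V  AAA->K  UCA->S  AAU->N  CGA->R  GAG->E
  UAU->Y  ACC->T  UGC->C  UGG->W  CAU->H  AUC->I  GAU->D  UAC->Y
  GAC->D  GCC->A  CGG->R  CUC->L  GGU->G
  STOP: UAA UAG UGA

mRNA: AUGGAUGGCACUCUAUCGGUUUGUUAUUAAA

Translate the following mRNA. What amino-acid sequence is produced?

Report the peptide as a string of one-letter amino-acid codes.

Answer: MDGTLSVCY

Derivation:
start AUG at pos 0
pos 0: AUG -> M; peptide=M
pos 3: GAU -> D; peptide=MD
pos 6: GGC -> G; peptide=MDG
pos 9: ACU -> T; peptide=MDGT
pos 12: CUA -> L; peptide=MDGTL
pos 15: UCG -> S; peptide=MDGTLS
pos 18: GUU -> V; peptide=MDGTLSV
pos 21: UGU -> C; peptide=MDGTLSVC
pos 24: UAU -> Y; peptide=MDGTLSVCY
pos 27: UAA -> STOP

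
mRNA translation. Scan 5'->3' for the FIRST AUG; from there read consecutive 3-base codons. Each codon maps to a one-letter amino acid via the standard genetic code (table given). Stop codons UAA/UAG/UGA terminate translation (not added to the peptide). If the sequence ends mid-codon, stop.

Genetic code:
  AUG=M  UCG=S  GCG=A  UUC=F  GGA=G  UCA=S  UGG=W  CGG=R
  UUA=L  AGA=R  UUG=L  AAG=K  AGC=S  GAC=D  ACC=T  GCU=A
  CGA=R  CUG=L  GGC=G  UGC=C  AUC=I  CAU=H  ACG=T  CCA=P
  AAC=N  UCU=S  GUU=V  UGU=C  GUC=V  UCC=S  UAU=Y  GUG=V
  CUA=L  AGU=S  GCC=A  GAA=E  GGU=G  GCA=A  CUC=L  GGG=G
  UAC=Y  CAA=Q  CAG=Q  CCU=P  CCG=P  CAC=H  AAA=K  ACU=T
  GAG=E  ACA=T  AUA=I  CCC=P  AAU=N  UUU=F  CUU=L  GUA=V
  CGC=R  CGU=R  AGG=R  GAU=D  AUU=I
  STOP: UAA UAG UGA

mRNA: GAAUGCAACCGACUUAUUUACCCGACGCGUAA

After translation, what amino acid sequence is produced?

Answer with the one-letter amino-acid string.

Answer: MQPTYLPDA

Derivation:
start AUG at pos 2
pos 2: AUG -> M; peptide=M
pos 5: CAA -> Q; peptide=MQ
pos 8: CCG -> P; peptide=MQP
pos 11: ACU -> T; peptide=MQPT
pos 14: UAU -> Y; peptide=MQPTY
pos 17: UUA -> L; peptide=MQPTYL
pos 20: CCC -> P; peptide=MQPTYLP
pos 23: GAC -> D; peptide=MQPTYLPD
pos 26: GCG -> A; peptide=MQPTYLPDA
pos 29: UAA -> STOP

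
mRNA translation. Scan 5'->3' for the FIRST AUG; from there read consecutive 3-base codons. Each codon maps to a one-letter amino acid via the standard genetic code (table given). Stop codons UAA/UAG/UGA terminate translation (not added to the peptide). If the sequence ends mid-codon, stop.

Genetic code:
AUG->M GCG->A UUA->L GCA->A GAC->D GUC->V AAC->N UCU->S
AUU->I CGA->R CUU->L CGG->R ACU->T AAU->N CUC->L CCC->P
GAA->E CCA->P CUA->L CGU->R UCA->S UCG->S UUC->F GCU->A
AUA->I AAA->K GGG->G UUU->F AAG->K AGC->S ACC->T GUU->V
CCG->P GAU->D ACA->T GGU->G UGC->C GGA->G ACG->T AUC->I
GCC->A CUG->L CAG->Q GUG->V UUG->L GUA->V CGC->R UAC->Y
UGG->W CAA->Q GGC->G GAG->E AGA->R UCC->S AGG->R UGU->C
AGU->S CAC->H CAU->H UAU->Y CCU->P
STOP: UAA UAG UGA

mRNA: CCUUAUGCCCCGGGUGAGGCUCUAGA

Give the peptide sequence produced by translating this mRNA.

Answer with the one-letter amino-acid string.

start AUG at pos 4
pos 4: AUG -> M; peptide=M
pos 7: CCC -> P; peptide=MP
pos 10: CGG -> R; peptide=MPR
pos 13: GUG -> V; peptide=MPRV
pos 16: AGG -> R; peptide=MPRVR
pos 19: CUC -> L; peptide=MPRVRL
pos 22: UAG -> STOP

Answer: MPRVRL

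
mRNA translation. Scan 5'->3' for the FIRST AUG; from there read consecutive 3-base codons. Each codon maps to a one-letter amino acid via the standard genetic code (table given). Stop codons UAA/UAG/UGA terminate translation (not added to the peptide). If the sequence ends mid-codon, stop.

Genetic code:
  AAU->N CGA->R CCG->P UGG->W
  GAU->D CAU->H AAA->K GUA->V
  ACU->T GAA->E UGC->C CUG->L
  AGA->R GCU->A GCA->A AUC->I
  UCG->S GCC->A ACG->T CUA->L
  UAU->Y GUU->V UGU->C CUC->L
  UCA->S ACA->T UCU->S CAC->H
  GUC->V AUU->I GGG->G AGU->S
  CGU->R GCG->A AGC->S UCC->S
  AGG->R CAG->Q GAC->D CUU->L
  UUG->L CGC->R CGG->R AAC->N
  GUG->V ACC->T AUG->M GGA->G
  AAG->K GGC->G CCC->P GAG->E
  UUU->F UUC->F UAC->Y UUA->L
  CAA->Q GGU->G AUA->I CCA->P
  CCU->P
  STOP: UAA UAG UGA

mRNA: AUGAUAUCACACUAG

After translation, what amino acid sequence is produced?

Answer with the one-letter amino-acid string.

Answer: MISH

Derivation:
start AUG at pos 0
pos 0: AUG -> M; peptide=M
pos 3: AUA -> I; peptide=MI
pos 6: UCA -> S; peptide=MIS
pos 9: CAC -> H; peptide=MISH
pos 12: UAG -> STOP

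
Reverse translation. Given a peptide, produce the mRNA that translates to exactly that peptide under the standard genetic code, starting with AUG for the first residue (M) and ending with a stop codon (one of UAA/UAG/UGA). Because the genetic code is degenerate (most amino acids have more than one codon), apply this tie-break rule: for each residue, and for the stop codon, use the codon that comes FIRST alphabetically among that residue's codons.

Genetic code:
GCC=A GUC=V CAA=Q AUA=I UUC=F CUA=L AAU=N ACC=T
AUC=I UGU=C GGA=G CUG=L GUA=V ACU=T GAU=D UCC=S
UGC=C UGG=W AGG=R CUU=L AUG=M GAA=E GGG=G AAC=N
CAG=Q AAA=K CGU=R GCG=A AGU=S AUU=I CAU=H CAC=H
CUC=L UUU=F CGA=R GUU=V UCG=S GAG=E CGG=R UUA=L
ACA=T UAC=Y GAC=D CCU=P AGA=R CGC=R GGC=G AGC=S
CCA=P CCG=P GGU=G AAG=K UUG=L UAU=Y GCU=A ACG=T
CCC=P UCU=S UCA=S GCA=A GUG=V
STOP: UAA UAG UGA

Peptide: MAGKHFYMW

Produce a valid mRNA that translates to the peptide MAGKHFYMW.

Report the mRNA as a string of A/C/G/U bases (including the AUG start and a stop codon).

residue 1: M -> AUG (start codon)
residue 2: A codons sorted = GCA,GCC,GCG,GCU -> pick first = GCA
residue 3: G codons sorted = GGA,GGC,GGG,GGU -> pick first = GGA
residue 4: K codons sorted = AAA,AAG -> pick first = AAA
residue 5: H codons sorted = CAC,CAU -> pick first = CAC
residue 6: F codons sorted = UUC,UUU -> pick first = UUC
residue 7: Y codons sorted = UAC,UAU -> pick first = UAC
residue 8: M -> AUG (only codon)
residue 9: W -> UGG (only codon)
terminator: stop codons sorted = UAA,UAG,UGA -> pick first = UAA

Answer: mRNA: AUGGCAGGAAAACACUUCUACAUGUGGUAA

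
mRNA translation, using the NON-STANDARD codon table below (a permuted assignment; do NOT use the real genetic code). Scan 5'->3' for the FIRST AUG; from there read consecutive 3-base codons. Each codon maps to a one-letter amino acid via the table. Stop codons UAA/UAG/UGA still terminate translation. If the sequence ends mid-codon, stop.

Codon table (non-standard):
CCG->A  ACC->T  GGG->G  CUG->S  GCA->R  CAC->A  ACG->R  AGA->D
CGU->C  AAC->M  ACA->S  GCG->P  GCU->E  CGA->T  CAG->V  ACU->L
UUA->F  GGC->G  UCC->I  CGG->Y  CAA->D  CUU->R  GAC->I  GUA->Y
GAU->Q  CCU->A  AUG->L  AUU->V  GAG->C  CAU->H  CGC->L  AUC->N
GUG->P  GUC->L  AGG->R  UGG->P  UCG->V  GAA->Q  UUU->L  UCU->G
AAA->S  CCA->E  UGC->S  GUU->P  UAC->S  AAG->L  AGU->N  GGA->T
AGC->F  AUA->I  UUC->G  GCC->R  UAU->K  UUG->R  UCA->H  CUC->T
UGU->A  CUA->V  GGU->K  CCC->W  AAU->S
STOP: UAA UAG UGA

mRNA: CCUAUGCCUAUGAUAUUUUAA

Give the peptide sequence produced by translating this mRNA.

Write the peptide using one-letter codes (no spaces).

Answer: LALIL

Derivation:
start AUG at pos 3
pos 3: AUG -> L; peptide=L
pos 6: CCU -> A; peptide=LA
pos 9: AUG -> L; peptide=LAL
pos 12: AUA -> I; peptide=LALI
pos 15: UUU -> L; peptide=LALIL
pos 18: UAA -> STOP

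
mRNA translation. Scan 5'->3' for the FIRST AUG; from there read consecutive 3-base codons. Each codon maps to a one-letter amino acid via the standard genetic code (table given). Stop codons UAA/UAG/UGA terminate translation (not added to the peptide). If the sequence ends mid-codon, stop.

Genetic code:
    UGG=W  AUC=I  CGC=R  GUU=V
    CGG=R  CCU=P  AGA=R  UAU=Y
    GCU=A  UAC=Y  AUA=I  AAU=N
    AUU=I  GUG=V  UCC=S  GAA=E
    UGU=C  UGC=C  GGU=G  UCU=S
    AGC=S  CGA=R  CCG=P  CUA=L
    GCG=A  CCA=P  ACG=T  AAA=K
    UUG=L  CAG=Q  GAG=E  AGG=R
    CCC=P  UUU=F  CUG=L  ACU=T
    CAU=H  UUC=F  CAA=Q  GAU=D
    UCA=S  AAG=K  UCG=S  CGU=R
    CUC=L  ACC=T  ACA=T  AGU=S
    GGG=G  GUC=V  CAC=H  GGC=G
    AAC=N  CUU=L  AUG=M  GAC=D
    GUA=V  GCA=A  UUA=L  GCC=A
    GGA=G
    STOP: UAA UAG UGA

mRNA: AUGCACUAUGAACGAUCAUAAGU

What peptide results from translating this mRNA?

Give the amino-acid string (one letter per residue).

start AUG at pos 0
pos 0: AUG -> M; peptide=M
pos 3: CAC -> H; peptide=MH
pos 6: UAU -> Y; peptide=MHY
pos 9: GAA -> E; peptide=MHYE
pos 12: CGA -> R; peptide=MHYER
pos 15: UCA -> S; peptide=MHYERS
pos 18: UAA -> STOP

Answer: MHYERS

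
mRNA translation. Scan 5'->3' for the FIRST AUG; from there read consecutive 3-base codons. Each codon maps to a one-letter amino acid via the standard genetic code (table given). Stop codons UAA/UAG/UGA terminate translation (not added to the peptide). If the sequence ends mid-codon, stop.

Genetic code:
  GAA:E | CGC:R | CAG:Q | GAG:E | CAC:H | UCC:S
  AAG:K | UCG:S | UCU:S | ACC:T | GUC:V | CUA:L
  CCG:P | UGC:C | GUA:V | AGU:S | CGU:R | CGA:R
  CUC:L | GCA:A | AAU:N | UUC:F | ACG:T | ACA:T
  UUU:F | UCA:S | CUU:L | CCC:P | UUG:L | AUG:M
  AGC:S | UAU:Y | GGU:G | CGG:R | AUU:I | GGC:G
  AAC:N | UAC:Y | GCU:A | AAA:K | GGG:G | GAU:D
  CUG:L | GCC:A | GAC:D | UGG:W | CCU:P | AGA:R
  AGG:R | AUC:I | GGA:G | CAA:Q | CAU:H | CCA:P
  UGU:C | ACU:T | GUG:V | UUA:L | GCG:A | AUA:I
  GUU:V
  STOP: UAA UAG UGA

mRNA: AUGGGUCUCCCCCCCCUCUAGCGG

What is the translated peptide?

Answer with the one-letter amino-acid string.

Answer: MGLPPL

Derivation:
start AUG at pos 0
pos 0: AUG -> M; peptide=M
pos 3: GGU -> G; peptide=MG
pos 6: CUC -> L; peptide=MGL
pos 9: CCC -> P; peptide=MGLP
pos 12: CCC -> P; peptide=MGLPP
pos 15: CUC -> L; peptide=MGLPPL
pos 18: UAG -> STOP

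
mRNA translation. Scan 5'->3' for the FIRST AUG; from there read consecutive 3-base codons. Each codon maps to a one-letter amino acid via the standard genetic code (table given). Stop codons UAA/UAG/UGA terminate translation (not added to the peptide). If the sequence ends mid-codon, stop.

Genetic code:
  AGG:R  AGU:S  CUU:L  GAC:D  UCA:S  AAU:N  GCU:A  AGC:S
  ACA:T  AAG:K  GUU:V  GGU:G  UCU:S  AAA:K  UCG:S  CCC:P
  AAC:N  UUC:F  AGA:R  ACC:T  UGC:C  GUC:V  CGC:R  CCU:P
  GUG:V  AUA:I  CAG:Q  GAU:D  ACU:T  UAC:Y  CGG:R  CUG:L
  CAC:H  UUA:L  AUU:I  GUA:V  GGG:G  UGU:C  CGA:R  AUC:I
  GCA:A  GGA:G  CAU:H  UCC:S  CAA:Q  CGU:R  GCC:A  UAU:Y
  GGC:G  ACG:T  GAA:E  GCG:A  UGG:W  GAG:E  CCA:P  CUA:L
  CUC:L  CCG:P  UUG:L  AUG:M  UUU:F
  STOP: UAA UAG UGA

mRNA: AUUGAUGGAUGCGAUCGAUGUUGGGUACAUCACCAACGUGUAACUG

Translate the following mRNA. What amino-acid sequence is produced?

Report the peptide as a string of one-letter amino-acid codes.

start AUG at pos 4
pos 4: AUG -> M; peptide=M
pos 7: GAU -> D; peptide=MD
pos 10: GCG -> A; peptide=MDA
pos 13: AUC -> I; peptide=MDAI
pos 16: GAU -> D; peptide=MDAID
pos 19: GUU -> V; peptide=MDAIDV
pos 22: GGG -> G; peptide=MDAIDVG
pos 25: UAC -> Y; peptide=MDAIDVGY
pos 28: AUC -> I; peptide=MDAIDVGYI
pos 31: ACC -> T; peptide=MDAIDVGYIT
pos 34: AAC -> N; peptide=MDAIDVGYITN
pos 37: GUG -> V; peptide=MDAIDVGYITNV
pos 40: UAA -> STOP

Answer: MDAIDVGYITNV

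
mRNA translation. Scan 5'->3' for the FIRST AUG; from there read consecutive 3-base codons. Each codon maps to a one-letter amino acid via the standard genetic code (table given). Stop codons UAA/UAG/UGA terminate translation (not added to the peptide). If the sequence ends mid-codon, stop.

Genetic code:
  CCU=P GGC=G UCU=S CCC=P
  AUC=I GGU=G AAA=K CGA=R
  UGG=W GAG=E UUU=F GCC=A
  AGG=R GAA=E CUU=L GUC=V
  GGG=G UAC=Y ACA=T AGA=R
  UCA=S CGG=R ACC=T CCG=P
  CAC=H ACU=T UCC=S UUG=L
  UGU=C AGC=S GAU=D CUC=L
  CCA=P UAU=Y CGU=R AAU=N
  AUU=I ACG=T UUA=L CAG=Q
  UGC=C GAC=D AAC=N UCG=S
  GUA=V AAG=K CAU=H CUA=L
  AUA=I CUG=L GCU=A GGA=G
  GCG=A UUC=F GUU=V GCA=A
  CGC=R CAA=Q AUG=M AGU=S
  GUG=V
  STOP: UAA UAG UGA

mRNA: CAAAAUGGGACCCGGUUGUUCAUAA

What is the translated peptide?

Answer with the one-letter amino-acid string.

Answer: MGPGCS

Derivation:
start AUG at pos 4
pos 4: AUG -> M; peptide=M
pos 7: GGA -> G; peptide=MG
pos 10: CCC -> P; peptide=MGP
pos 13: GGU -> G; peptide=MGPG
pos 16: UGU -> C; peptide=MGPGC
pos 19: UCA -> S; peptide=MGPGCS
pos 22: UAA -> STOP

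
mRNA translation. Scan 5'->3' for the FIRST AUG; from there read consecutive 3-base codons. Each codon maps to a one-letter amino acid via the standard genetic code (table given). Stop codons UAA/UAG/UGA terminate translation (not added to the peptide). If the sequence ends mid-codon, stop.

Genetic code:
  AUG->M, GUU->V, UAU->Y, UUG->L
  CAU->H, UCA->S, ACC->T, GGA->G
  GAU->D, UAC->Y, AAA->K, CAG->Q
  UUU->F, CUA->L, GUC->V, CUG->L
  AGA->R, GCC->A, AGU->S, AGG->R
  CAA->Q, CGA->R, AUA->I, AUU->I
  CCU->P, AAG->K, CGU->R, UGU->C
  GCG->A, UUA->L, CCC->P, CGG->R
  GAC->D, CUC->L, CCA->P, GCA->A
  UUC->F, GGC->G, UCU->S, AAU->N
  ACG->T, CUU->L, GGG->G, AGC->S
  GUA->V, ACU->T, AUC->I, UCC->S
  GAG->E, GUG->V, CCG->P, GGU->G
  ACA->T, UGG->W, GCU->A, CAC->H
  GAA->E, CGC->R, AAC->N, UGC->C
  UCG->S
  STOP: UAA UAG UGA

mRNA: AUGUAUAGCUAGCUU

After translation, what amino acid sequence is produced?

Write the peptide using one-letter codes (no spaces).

start AUG at pos 0
pos 0: AUG -> M; peptide=M
pos 3: UAU -> Y; peptide=MY
pos 6: AGC -> S; peptide=MYS
pos 9: UAG -> STOP

Answer: MYS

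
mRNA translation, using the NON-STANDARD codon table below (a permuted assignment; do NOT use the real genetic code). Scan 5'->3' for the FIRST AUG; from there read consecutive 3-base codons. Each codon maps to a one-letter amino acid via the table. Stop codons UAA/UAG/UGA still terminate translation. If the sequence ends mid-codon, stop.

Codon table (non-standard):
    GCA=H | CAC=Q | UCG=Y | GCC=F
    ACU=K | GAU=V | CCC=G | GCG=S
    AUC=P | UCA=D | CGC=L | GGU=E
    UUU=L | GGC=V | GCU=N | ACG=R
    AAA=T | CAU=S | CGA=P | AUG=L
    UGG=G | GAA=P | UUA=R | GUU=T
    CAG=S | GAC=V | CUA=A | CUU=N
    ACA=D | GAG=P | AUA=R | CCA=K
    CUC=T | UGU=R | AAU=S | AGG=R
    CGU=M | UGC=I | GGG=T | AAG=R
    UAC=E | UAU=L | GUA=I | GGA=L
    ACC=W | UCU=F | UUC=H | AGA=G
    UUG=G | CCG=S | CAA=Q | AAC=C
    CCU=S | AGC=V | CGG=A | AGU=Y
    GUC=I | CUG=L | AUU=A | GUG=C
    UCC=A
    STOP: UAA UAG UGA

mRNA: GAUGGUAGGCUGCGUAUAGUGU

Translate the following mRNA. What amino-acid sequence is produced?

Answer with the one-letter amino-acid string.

Answer: LIVII

Derivation:
start AUG at pos 1
pos 1: AUG -> L; peptide=L
pos 4: GUA -> I; peptide=LI
pos 7: GGC -> V; peptide=LIV
pos 10: UGC -> I; peptide=LIVI
pos 13: GUA -> I; peptide=LIVII
pos 16: UAG -> STOP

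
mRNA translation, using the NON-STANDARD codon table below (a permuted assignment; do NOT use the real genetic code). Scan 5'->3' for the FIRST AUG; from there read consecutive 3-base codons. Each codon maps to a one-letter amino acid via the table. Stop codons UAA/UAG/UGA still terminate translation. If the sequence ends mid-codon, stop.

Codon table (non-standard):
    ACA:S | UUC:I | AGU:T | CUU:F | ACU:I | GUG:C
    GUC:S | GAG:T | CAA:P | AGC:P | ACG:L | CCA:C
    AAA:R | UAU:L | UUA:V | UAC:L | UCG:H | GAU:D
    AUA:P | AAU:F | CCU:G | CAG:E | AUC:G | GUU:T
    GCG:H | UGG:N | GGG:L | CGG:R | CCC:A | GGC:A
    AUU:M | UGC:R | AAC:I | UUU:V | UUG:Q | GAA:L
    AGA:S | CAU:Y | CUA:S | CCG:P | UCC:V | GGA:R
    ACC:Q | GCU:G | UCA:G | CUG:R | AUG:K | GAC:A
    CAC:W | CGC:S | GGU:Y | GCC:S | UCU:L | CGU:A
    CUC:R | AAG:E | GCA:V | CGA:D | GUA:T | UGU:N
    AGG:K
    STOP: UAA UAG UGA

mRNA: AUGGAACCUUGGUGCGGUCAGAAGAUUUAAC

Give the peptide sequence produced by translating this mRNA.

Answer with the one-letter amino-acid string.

Answer: KLGNRYEEM

Derivation:
start AUG at pos 0
pos 0: AUG -> K; peptide=K
pos 3: GAA -> L; peptide=KL
pos 6: CCU -> G; peptide=KLG
pos 9: UGG -> N; peptide=KLGN
pos 12: UGC -> R; peptide=KLGNR
pos 15: GGU -> Y; peptide=KLGNRY
pos 18: CAG -> E; peptide=KLGNRYE
pos 21: AAG -> E; peptide=KLGNRYEE
pos 24: AUU -> M; peptide=KLGNRYEEM
pos 27: UAA -> STOP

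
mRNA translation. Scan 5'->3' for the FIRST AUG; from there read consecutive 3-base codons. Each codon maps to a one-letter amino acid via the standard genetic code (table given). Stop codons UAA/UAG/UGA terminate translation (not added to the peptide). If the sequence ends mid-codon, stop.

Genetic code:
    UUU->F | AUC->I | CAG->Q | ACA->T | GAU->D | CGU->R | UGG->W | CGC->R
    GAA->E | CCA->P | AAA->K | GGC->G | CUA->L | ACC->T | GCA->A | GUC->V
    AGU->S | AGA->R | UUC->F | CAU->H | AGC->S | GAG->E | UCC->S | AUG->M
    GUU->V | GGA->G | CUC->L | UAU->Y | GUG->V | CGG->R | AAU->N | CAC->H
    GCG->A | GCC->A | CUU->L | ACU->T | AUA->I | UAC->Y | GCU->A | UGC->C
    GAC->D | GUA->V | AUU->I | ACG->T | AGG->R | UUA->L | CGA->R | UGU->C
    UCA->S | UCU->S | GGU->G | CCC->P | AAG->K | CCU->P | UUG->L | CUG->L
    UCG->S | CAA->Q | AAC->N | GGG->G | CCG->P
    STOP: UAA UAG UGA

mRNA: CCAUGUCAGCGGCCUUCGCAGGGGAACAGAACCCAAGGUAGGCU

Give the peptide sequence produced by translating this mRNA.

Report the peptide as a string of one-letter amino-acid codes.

start AUG at pos 2
pos 2: AUG -> M; peptide=M
pos 5: UCA -> S; peptide=MS
pos 8: GCG -> A; peptide=MSA
pos 11: GCC -> A; peptide=MSAA
pos 14: UUC -> F; peptide=MSAAF
pos 17: GCA -> A; peptide=MSAAFA
pos 20: GGG -> G; peptide=MSAAFAG
pos 23: GAA -> E; peptide=MSAAFAGE
pos 26: CAG -> Q; peptide=MSAAFAGEQ
pos 29: AAC -> N; peptide=MSAAFAGEQN
pos 32: CCA -> P; peptide=MSAAFAGEQNP
pos 35: AGG -> R; peptide=MSAAFAGEQNPR
pos 38: UAG -> STOP

Answer: MSAAFAGEQNPR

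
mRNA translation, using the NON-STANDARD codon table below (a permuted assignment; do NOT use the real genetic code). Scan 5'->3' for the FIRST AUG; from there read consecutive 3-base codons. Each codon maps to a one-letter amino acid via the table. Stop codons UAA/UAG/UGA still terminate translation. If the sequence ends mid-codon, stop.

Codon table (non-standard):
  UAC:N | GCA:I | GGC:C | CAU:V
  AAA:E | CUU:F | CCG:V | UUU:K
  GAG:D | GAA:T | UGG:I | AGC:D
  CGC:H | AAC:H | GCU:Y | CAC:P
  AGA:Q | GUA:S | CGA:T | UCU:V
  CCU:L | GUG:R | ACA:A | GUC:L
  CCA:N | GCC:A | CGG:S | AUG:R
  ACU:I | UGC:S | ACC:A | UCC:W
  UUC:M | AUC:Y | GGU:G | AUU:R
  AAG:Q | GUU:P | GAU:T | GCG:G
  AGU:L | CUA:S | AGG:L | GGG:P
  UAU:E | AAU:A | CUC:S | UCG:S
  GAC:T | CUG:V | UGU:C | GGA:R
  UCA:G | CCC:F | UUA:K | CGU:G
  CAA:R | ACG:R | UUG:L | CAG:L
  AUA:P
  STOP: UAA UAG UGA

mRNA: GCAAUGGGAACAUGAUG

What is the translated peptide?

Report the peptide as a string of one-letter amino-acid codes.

Answer: RRA

Derivation:
start AUG at pos 3
pos 3: AUG -> R; peptide=R
pos 6: GGA -> R; peptide=RR
pos 9: ACA -> A; peptide=RRA
pos 12: UGA -> STOP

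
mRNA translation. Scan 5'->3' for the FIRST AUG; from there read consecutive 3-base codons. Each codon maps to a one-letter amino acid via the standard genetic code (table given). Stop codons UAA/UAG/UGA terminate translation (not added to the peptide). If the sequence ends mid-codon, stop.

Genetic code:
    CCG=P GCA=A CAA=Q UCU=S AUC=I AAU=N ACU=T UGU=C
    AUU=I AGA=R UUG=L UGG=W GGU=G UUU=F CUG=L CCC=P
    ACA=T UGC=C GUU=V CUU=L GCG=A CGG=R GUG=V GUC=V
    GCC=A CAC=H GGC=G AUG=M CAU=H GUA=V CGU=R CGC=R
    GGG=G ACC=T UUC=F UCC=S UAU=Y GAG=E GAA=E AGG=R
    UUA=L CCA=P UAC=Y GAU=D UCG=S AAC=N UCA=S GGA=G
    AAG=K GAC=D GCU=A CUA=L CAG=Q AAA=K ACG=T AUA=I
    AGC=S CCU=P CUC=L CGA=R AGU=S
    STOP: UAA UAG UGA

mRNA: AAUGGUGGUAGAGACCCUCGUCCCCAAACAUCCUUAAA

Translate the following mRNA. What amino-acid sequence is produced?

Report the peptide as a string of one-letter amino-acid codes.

Answer: MVVETLVPKHP

Derivation:
start AUG at pos 1
pos 1: AUG -> M; peptide=M
pos 4: GUG -> V; peptide=MV
pos 7: GUA -> V; peptide=MVV
pos 10: GAG -> E; peptide=MVVE
pos 13: ACC -> T; peptide=MVVET
pos 16: CUC -> L; peptide=MVVETL
pos 19: GUC -> V; peptide=MVVETLV
pos 22: CCC -> P; peptide=MVVETLVP
pos 25: AAA -> K; peptide=MVVETLVPK
pos 28: CAU -> H; peptide=MVVETLVPKH
pos 31: CCU -> P; peptide=MVVETLVPKHP
pos 34: UAA -> STOP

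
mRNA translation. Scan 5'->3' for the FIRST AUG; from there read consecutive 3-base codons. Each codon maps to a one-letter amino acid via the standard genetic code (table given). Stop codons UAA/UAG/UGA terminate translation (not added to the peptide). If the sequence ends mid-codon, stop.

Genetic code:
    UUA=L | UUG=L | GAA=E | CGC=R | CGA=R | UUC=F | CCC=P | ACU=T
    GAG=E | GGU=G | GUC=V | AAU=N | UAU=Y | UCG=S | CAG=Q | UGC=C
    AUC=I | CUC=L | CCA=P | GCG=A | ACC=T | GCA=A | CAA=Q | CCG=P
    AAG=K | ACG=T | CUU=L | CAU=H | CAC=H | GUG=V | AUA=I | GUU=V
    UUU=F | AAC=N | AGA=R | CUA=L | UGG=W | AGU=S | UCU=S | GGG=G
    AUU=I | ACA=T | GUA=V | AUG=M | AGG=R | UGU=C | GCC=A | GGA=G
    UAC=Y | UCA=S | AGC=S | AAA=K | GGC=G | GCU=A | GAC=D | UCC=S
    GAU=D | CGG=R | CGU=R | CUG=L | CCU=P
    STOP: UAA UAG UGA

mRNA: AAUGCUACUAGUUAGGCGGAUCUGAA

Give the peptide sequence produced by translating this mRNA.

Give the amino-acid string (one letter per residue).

start AUG at pos 1
pos 1: AUG -> M; peptide=M
pos 4: CUA -> L; peptide=ML
pos 7: CUA -> L; peptide=MLL
pos 10: GUU -> V; peptide=MLLV
pos 13: AGG -> R; peptide=MLLVR
pos 16: CGG -> R; peptide=MLLVRR
pos 19: AUC -> I; peptide=MLLVRRI
pos 22: UGA -> STOP

Answer: MLLVRRI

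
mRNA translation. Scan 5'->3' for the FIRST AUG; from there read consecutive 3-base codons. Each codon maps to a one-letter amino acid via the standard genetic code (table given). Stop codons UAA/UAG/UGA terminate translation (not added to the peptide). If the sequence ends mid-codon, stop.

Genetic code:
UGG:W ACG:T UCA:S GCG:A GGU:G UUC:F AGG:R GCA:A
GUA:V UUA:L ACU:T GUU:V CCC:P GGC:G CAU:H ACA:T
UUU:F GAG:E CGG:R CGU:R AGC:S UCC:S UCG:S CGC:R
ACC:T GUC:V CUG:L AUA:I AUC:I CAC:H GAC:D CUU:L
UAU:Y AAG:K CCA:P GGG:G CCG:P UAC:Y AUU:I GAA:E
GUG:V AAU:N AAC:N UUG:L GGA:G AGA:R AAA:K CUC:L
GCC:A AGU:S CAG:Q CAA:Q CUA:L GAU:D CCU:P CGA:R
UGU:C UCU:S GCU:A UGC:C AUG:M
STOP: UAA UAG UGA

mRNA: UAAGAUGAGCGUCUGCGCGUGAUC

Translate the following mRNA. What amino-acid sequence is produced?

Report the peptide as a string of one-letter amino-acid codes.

Answer: MSVCA

Derivation:
start AUG at pos 4
pos 4: AUG -> M; peptide=M
pos 7: AGC -> S; peptide=MS
pos 10: GUC -> V; peptide=MSV
pos 13: UGC -> C; peptide=MSVC
pos 16: GCG -> A; peptide=MSVCA
pos 19: UGA -> STOP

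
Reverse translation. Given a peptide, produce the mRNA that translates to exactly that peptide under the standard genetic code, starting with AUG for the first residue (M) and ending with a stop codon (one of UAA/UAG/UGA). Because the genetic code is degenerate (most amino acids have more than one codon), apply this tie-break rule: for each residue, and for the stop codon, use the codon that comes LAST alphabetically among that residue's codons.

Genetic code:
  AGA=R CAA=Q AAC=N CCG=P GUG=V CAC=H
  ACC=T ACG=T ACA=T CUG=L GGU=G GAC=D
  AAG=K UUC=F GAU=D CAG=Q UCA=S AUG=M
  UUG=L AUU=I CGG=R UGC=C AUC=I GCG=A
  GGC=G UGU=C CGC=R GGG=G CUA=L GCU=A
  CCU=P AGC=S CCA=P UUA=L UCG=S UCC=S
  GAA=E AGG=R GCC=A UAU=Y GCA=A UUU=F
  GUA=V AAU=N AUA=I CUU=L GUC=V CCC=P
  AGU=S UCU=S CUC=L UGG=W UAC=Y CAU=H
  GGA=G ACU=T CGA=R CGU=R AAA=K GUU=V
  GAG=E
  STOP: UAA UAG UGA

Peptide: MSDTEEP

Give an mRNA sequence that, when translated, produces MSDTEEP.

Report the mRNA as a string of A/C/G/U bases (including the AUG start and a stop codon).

residue 1: M -> AUG (start codon)
residue 2: S codons sorted = AGC,AGU,UCA,UCC,UCG,UCU -> pick last = UCU
residue 3: D codons sorted = GAC,GAU -> pick last = GAU
residue 4: T codons sorted = ACA,ACC,ACG,ACU -> pick last = ACU
residue 5: E codons sorted = GAA,GAG -> pick last = GAG
residue 6: E codons sorted = GAA,GAG -> pick last = GAG
residue 7: P codons sorted = CCA,CCC,CCG,CCU -> pick last = CCU
terminator: stop codons sorted = UAA,UAG,UGA -> pick last = UGA

Answer: mRNA: AUGUCUGAUACUGAGGAGCCUUGA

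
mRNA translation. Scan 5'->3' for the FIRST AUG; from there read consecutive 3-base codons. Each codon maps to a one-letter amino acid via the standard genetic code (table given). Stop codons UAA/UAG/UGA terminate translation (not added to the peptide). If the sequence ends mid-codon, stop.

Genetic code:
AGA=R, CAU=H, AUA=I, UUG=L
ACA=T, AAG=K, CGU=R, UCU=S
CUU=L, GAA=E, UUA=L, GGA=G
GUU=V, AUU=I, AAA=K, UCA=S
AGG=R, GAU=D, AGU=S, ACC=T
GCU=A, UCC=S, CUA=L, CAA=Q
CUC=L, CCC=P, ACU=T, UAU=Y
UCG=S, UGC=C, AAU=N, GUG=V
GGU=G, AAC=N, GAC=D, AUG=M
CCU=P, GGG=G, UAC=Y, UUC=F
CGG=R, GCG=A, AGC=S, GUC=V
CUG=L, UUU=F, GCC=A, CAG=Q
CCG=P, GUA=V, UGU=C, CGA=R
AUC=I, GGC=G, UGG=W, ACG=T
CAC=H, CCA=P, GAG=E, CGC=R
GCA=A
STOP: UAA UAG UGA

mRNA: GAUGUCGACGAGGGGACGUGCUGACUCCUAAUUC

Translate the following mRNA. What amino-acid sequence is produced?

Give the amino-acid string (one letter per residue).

Answer: MSTRGRADS

Derivation:
start AUG at pos 1
pos 1: AUG -> M; peptide=M
pos 4: UCG -> S; peptide=MS
pos 7: ACG -> T; peptide=MST
pos 10: AGG -> R; peptide=MSTR
pos 13: GGA -> G; peptide=MSTRG
pos 16: CGU -> R; peptide=MSTRGR
pos 19: GCU -> A; peptide=MSTRGRA
pos 22: GAC -> D; peptide=MSTRGRAD
pos 25: UCC -> S; peptide=MSTRGRADS
pos 28: UAA -> STOP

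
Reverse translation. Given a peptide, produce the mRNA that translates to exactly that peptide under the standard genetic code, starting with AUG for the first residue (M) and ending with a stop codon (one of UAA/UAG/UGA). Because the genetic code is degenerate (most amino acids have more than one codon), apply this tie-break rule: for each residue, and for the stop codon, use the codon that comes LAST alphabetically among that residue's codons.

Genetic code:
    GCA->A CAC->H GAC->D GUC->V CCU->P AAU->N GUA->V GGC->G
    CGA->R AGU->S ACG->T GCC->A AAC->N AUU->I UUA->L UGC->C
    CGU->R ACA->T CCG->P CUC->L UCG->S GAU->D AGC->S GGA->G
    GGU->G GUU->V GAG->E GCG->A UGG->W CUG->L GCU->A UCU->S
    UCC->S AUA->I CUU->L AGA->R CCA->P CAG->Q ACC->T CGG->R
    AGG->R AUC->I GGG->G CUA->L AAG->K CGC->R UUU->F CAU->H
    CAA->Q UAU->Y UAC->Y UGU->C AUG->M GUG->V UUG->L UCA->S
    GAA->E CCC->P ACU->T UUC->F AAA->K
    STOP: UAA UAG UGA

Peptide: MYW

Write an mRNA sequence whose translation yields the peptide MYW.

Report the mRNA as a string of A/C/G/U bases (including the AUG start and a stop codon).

residue 1: M -> AUG (start codon)
residue 2: Y codons sorted = UAC,UAU -> pick last = UAU
residue 3: W -> UGG (only codon)
terminator: stop codons sorted = UAA,UAG,UGA -> pick last = UGA

Answer: mRNA: AUGUAUUGGUGA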